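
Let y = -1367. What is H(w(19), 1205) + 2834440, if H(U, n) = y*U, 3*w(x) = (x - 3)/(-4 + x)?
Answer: 127527928/45 ≈ 2.8340e+6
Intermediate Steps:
w(x) = (-3 + x)/(3*(-4 + x)) (w(x) = ((x - 3)/(-4 + x))/3 = ((-3 + x)/(-4 + x))/3 = (-3 + x)/(3*(-4 + x)))
H(U, n) = -1367*U
H(w(19), 1205) + 2834440 = -1367*(-3 + 19)/(3*(-4 + 19)) + 2834440 = -1367*16/(3*15) + 2834440 = -1367*16/45 + 2834440 = -21872/45 + 2834440 = 127527928/45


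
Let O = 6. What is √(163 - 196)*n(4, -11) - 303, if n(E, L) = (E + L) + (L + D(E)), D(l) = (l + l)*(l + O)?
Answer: -303 + 62*I*√33 ≈ -303.0 + 356.16*I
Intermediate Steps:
D(l) = 2*l*(6 + l) (D(l) = (l + l)*(l + 6) = (2*l)*(6 + l) = 2*l*(6 + l))
n(E, L) = E + 2*L + 2*E*(6 + E) (n(E, L) = (E + L) + (L + 2*E*(6 + E)) = E + 2*L + 2*E*(6 + E))
√(163 - 196)*n(4, -11) - 303 = √(163 - 196)*(4 + 2*(-11) + 2*4*(6 + 4)) - 303 = √(-33)*(4 - 22 + 2*4*10) - 303 = (I*√33)*(4 - 22 + 80) - 303 = (I*√33)*62 - 303 = 62*I*√33 - 303 = -303 + 62*I*√33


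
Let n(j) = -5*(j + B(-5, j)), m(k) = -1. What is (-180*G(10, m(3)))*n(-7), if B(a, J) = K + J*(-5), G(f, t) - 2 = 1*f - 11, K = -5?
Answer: 20700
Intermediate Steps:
G(f, t) = -9 + f (G(f, t) = 2 + (1*f - 11) = 2 + (f - 11) = 2 + (-11 + f) = -9 + f)
B(a, J) = -5 - 5*J (B(a, J) = -5 + J*(-5) = -5 - 5*J)
n(j) = 25 + 20*j (n(j) = -5*(j + (-5 - 5*j)) = -5*(-5 - 4*j) = 25 + 20*j)
(-180*G(10, m(3)))*n(-7) = (-180*(-9 + 10))*(25 + 20*(-7)) = (-180*1)*(25 - 140) = -180*(-115) = 20700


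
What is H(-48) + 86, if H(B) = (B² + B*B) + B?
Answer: 4646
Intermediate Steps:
H(B) = B + 2*B² (H(B) = (B² + B²) + B = 2*B² + B = B + 2*B²)
H(-48) + 86 = -48*(1 + 2*(-48)) + 86 = -48*(1 - 96) + 86 = -48*(-95) + 86 = 4560 + 86 = 4646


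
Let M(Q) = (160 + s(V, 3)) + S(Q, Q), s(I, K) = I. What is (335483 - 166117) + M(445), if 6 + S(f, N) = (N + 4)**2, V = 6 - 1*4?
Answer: 371123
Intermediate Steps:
V = 2 (V = 6 - 4 = 2)
S(f, N) = -6 + (4 + N)**2 (S(f, N) = -6 + (N + 4)**2 = -6 + (4 + N)**2)
M(Q) = 156 + (4 + Q)**2 (M(Q) = (160 + 2) + (-6 + (4 + Q)**2) = 162 + (-6 + (4 + Q)**2) = 156 + (4 + Q)**2)
(335483 - 166117) + M(445) = (335483 - 166117) + (156 + (4 + 445)**2) = 169366 + (156 + 449**2) = 169366 + (156 + 201601) = 169366 + 201757 = 371123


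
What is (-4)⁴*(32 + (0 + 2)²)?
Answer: 9216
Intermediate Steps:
(-4)⁴*(32 + (0 + 2)²) = 256*(32 + 2²) = 256*(32 + 4) = 256*36 = 9216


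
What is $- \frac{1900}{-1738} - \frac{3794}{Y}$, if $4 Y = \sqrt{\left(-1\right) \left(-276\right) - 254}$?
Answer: $\frac{950}{869} - \frac{7588 \sqrt{22}}{11} \approx -3234.4$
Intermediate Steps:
$Y = \frac{\sqrt{22}}{4}$ ($Y = \frac{\sqrt{\left(-1\right) \left(-276\right) - 254}}{4} = \frac{\sqrt{276 - 254}}{4} = \frac{\sqrt{22}}{4} \approx 1.1726$)
$- \frac{1900}{-1738} - \frac{3794}{Y} = - \frac{1900}{-1738} - \frac{3794}{\frac{1}{4} \sqrt{22}} = \left(-1900\right) \left(- \frac{1}{1738}\right) - 3794 \frac{2 \sqrt{22}}{11} = \frac{950}{869} - \frac{7588 \sqrt{22}}{11}$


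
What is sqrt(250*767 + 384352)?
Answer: sqrt(576102) ≈ 759.01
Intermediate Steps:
sqrt(250*767 + 384352) = sqrt(191750 + 384352) = sqrt(576102)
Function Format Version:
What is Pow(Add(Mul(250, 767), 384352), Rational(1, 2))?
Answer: Pow(576102, Rational(1, 2)) ≈ 759.01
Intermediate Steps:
Pow(Add(Mul(250, 767), 384352), Rational(1, 2)) = Pow(Add(191750, 384352), Rational(1, 2)) = Pow(576102, Rational(1, 2))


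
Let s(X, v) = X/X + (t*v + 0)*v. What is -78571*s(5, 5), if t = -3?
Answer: 5814254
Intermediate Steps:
s(X, v) = 1 - 3*v**2 (s(X, v) = X/X + (-3*v + 0)*v = 1 + (-3*v)*v = 1 - 3*v**2)
-78571*s(5, 5) = -78571*(1 - 3*5**2) = -78571*(1 - 3*25) = -78571*(1 - 75) = -78571*(-74) = 5814254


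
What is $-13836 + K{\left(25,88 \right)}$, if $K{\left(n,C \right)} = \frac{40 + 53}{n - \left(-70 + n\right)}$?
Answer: $- \frac{968427}{70} \approx -13835.0$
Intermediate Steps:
$K{\left(n,C \right)} = \frac{93}{70}$
$-13836 + K{\left(25,88 \right)} = -13836 + \frac{93}{70} = - \frac{968427}{70}$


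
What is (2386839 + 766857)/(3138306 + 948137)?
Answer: 3153696/4086443 ≈ 0.77175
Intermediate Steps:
(2386839 + 766857)/(3138306 + 948137) = 3153696/4086443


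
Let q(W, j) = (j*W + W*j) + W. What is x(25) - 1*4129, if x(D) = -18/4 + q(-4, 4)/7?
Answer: -57941/14 ≈ -4138.6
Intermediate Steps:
q(W, j) = W + 2*W*j (q(W, j) = (W*j + W*j) + W = 2*W*j + W = W + 2*W*j)
x(D) = -135/14 (x(D) = -18/4 - 4*(1 + 2*4)/7 = -18*¼ - 4*(1 + 8)*(⅐) = -9/2 - 4*9*(⅐) = -9/2 - 36*⅐ = -9/2 - 36/7 = -135/14)
x(25) - 1*4129 = -135/14 - 1*4129 = -135/14 - 4129 = -57941/14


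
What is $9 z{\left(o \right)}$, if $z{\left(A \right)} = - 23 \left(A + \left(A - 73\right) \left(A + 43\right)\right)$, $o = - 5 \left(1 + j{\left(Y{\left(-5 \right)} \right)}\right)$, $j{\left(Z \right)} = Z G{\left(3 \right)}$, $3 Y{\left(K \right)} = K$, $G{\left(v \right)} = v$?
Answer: $687033$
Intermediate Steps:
$Y{\left(K \right)} = \frac{K}{3}$
$j{\left(Z \right)} = 3 Z$ ($j{\left(Z \right)} = Z 3 = 3 Z$)
$o = 20$ ($o = - 5 \left(1 + 3 \cdot \frac{1}{3} \left(-5\right)\right) = - 5 \left(1 + 3 \left(- \frac{5}{3}\right)\right) = - 5 \left(1 - 5\right) = \left(-5\right) \left(-4\right) = 20$)
$z{\left(A \right)} = - 23 A - 23 \left(-73 + A\right) \left(43 + A\right)$ ($z{\left(A \right)} = - 23 \left(A + \left(-73 + A\right) \left(43 + A\right)\right) = - 23 A - 23 \left(-73 + A\right) \left(43 + A\right)$)
$9 z{\left(o \right)} = 9 \left(72197 - 23 \cdot 20^{2} + 667 \cdot 20\right) = 9 \left(72197 - 9200 + 13340\right) = 9 \cdot 76337 = 687033$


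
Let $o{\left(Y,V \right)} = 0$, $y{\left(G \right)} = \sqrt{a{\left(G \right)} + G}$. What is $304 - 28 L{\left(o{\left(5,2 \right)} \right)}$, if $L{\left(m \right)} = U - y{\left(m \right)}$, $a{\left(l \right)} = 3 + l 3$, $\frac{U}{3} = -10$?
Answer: $1144 + 28 \sqrt{3} \approx 1192.5$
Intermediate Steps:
$U = -30$ ($U = 3 \left(-10\right) = -30$)
$a{\left(l \right)} = 3 + 3 l$
$y{\left(G \right)} = \sqrt{3 + 4 G}$ ($y{\left(G \right)} = \sqrt{\left(3 + 3 G\right) + G} = \sqrt{3 + 4 G}$)
$L{\left(m \right)} = -30 - \sqrt{3 + 4 m}$
$304 - 28 L{\left(o{\left(5,2 \right)} \right)} = 304 - 28 \left(-30 - \sqrt{3 + 4 \cdot 0}\right) = 304 - 28 \left(-30 - \sqrt{3 + 0}\right) = 304 - 28 \left(-30 - \sqrt{3}\right) = 304 + \left(840 + 28 \sqrt{3}\right) = 1144 + 28 \sqrt{3}$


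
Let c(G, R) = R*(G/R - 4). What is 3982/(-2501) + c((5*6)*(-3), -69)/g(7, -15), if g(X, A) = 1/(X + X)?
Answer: 6508622/2501 ≈ 2602.4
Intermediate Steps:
c(G, R) = R*(-4 + G/R)
g(X, A) = 1/(2*X)
3982/(-2501) + c((5*6)*(-3), -69)/g(7, -15) = 3982/(-2501) + ((5*6)*(-3) - 4*(-69))/(((1/2)/7)) = 3982*(-1/2501) + (30*(-3) + 276)/(((1/2)*(1/7))) = -3982/2501 + (-90 + 276)/(1/14) = -3982/2501 + 186*14 = -3982/2501 + 2604 = 6508622/2501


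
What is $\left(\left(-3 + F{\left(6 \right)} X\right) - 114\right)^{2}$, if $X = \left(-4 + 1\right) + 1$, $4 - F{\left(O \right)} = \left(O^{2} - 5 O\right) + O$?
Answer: $10201$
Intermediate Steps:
$F{\left(O \right)} = 4 - O^{2} + 4 O$ ($F{\left(O \right)} = 4 - \left(\left(O^{2} - 5 O\right) + O\right) = 4 - \left(O^{2} - 4 O\right) = 4 - O^{2} + 4 O$)
$X = -2$ ($X = -3 + 1 = -2$)
$\left(\left(-3 + F{\left(6 \right)} X\right) - 114\right)^{2} = \left(\left(-3 + \left(4 - 6^{2} + 4 \cdot 6\right) \left(-2\right)\right) - 114\right)^{2} = \left(\left(-3 + \left(4 - 36 + 24\right) \left(-2\right)\right) - 114\right)^{2} = \left(\left(-3 - -16\right) - 114\right)^{2} = \left(\left(-3 + 16\right) - 114\right)^{2} = \left(13 - 114\right)^{2} = \left(-101\right)^{2} = 10201$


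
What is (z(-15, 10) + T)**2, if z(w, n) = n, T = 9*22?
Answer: 43264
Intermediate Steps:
T = 198
(z(-15, 10) + T)**2 = (10 + 198)**2 = 208**2 = 43264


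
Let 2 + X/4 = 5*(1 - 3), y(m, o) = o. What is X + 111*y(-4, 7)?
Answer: 729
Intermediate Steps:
X = -48 (X = -8 + 4*(5*(1 - 3)) = -8 + 4*(5*(-2)) = -8 + 4*(-10) = -8 - 40 = -48)
X + 111*y(-4, 7) = -48 + 111*7 = -48 + 777 = 729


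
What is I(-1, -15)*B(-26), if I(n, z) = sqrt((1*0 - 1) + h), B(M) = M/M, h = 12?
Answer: sqrt(11) ≈ 3.3166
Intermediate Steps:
B(M) = 1
I(n, z) = sqrt(11) (I(n, z) = sqrt((1*0 - 1) + 12) = sqrt((0 - 1) + 12) = sqrt(-1 + 12) = sqrt(11))
I(-1, -15)*B(-26) = sqrt(11)*1 = sqrt(11)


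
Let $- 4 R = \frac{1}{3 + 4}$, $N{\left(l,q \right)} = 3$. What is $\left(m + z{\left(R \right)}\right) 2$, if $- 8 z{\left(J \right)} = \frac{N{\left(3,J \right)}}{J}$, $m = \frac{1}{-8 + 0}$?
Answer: $\frac{83}{4} \approx 20.75$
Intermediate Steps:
$R = - \frac{1}{28}$ ($R = - \frac{1}{4 \left(3 + 4\right)} = - \frac{1}{4 \cdot 7} = \left(- \frac{1}{4}\right) \frac{1}{7} = - \frac{1}{28} \approx -0.035714$)
$m = - \frac{1}{8}$ ($m = \frac{1}{-8} = - \frac{1}{8} \approx -0.125$)
$z{\left(J \right)} = - \frac{3}{8 J}$ ($z{\left(J \right)} = - \frac{3 \frac{1}{J}}{8} = - \frac{3}{8 J}$)
$\left(m + z{\left(R \right)}\right) 2 = \left(- \frac{1}{8} - \frac{3}{8 \left(- \frac{1}{28}\right)}\right) 2 = \left(- \frac{1}{8} - - \frac{21}{2}\right) 2 = \left(- \frac{1}{8} + \frac{21}{2}\right) 2 = \frac{83}{8} \cdot 2 = \frac{83}{4}$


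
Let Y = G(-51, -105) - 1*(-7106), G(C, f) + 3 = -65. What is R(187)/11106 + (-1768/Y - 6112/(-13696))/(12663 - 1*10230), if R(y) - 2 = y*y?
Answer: 418796290823/132996859956 ≈ 3.1489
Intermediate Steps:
G(C, f) = -68 (G(C, f) = -3 - 65 = -68)
R(y) = 2 + y² (R(y) = 2 + y*y = 2 + y²)
Y = 7038 (Y = -68 - 1*(-7106) = -68 + 7106 = 7038)
R(187)/11106 + (-1768/Y - 6112/(-13696))/(12663 - 1*10230) = (2 + 187²)/11106 + (-1768/7038 - 6112/(-13696))/(12663 - 1*10230) = (2 + 34969)*(1/11106) + (-1768*1/7038 - 6112*(-1/13696))/(12663 - 10230) = 34971*(1/11106) + (-52/207 + 191/428)/2433 = 11657/3702 + (17281/88596)*(1/2433) = 11657/3702 + 17281/215554068 = 418796290823/132996859956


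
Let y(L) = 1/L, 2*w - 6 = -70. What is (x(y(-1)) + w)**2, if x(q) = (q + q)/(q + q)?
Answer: 961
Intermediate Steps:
w = -32 (w = 3 + (1/2)*(-70) = 3 - 35 = -32)
x(q) = 1 (x(q) = (2*q)/((2*q)) = (2*q)*(1/(2*q)) = 1)
(x(y(-1)) + w)**2 = (1 - 32)**2 = (-31)**2 = 961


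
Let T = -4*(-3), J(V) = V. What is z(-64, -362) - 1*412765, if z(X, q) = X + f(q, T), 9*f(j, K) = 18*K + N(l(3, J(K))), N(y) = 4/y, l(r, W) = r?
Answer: -11145731/27 ≈ -4.1281e+5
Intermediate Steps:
T = 12
f(j, K) = 4/27 + 2*K (f(j, K) = (18*K + 4/3)/9 = (4/3 + 18*K)/9 = 4/27 + 2*K)
z(X, q) = 652/27 + X (z(X, q) = X + (4/27 + 2*12) = X + (4/27 + 24) = X + 652/27 = 652/27 + X)
z(-64, -362) - 1*412765 = (652/27 - 64) - 1*412765 = -1076/27 - 412765 = -11145731/27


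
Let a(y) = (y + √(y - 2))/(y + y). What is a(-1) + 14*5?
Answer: 141/2 - I*√3/2 ≈ 70.5 - 0.86602*I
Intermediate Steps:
a(y) = (y + √(-2 + y))/(2*y) (a(y) = (y + √(-2 + y))/((2*y)) = (y + √(-2 + y))*(1/(2*y)) = (y + √(-2 + y))/(2*y))
a(-1) + 14*5 = (½)*(-1 + √(-2 - 1))/(-1) + 14*5 = (½)*(-1)*(-1 + √(-3)) + 70 = (½)*(-1)*(-1 + I*√3) + 70 = (½ - I*√3/2) + 70 = 141/2 - I*√3/2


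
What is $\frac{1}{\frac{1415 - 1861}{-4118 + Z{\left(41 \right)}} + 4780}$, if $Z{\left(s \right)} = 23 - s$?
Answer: $\frac{2068}{9885263} \approx 0.0002092$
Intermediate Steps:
$\frac{1}{\frac{1415 - 1861}{-4118 + Z{\left(41 \right)}} + 4780} = \frac{1}{\frac{1415 - 1861}{-4118 + \left(23 - 41\right)} + 4780} = \frac{1}{- \frac{446}{-4118 + \left(23 - 41\right)} + 4780} = \frac{1}{- \frac{446}{-4118 - 18} + 4780} = \frac{1}{- \frac{446}{-4136} + 4780} = \frac{1}{\left(-446\right) \left(- \frac{1}{4136}\right) + 4780} = \frac{1}{\frac{223}{2068} + 4780} = \frac{1}{\frac{9885263}{2068}} = \frac{2068}{9885263}$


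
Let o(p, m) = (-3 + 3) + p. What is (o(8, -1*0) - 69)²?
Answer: 3721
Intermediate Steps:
o(p, m) = p (o(p, m) = 0 + p = p)
(o(8, -1*0) - 69)² = (8 - 69)² = (-61)² = 3721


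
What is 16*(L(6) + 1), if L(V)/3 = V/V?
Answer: 64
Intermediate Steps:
L(V) = 3 (L(V) = 3*(V/V) = 3*1 = 3)
16*(L(6) + 1) = 16*(3 + 1) = 16*4 = 64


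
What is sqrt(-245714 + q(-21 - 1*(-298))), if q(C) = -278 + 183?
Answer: I*sqrt(245809) ≈ 495.79*I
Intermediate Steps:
q(C) = -95
sqrt(-245714 + q(-21 - 1*(-298))) = sqrt(-245714 - 95) = sqrt(-245809) = I*sqrt(245809)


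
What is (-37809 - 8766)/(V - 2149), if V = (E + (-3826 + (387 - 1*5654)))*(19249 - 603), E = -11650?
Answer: 46575/386776127 ≈ 0.00012042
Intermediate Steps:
V = -386773978 (V = (-11650 + (-3826 + (387 - 1*5654)))*(19249 - 603) = (-11650 + (-3826 + (387 - 5654)))*18646 = (-11650 + (-3826 - 5267))*18646 = (-11650 - 9093)*18646 = -20743*18646 = -386773978)
(-37809 - 8766)/(V - 2149) = (-37809 - 8766)/(-386773978 - 2149) = -46575/(-386776127) = -46575*(-1/386776127) = 46575/386776127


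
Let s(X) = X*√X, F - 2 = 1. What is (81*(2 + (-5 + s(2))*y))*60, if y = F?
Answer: -63180 + 29160*√2 ≈ -21942.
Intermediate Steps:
F = 3 (F = 2 + 1 = 3)
s(X) = X^(3/2)
y = 3
(81*(2 + (-5 + s(2))*y))*60 = (81*(2 + (-5 + 2^(3/2))*3))*60 = (81*(2 + (-5 + 2*√2)*3))*60 = (81*(2 + (-15 + 6*√2)))*60 = (81*(-13 + 6*√2))*60 = (-1053 + 486*√2)*60 = -63180 + 29160*√2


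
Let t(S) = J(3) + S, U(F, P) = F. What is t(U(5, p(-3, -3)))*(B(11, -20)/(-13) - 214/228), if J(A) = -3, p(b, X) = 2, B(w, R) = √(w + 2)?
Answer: -107/57 - 2*√13/13 ≈ -2.4319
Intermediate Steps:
B(w, R) = √(2 + w)
t(S) = -3 + S
t(U(5, p(-3, -3)))*(B(11, -20)/(-13) - 214/228) = (-3 + 5)*(√(2 + 11)/(-13) - 214/228) = 2*(√13*(-1/13) - 214*1/228) = 2*(-√13/13 - 107/114) = 2*(-107/114 - √13/13) = -107/57 - 2*√13/13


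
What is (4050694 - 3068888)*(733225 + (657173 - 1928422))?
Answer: -528235191344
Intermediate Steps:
(4050694 - 3068888)*(733225 + (657173 - 1928422)) = 981806*(733225 - 1271249) = 981806*(-538024) = -528235191344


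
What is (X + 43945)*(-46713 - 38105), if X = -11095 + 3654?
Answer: -3096196272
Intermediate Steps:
X = -7441
(X + 43945)*(-46713 - 38105) = (-7441 + 43945)*(-46713 - 38105) = 36504*(-84818) = -3096196272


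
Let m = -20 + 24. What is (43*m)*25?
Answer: 4300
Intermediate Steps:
m = 4
(43*m)*25 = (43*4)*25 = 172*25 = 4300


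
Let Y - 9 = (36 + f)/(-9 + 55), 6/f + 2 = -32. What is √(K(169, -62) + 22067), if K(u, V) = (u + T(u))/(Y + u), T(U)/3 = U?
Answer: 3*√47931454032715/139805 ≈ 148.56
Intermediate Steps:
f = -3/17 (f = 6/(-2 - 32) = 6/(-34) = 6*(-1/34) = -3/17 ≈ -0.17647)
T(U) = 3*U
Y = 7647/782 (Y = 9 + (36 - 3/17)/(-9 + 55) = 9 + (609/17)/46 = 9 + (609/17)*(1/46) = 9 + 609/782 = 7647/782 ≈ 9.7788)
K(u, V) = 4*u/(7647/782 + u) (K(u, V) = (u + 3*u)/(7647/782 + u) = (4*u)/(7647/782 + u) = 4*u/(7647/782 + u))
√(K(169, -62) + 22067) = √(3128*169/(7647 + 782*169) + 22067) = √(3128*169/(7647 + 132158) + 22067) = √(3128*169/139805 + 22067) = √(3128*169*(1/139805) + 22067) = √(528632/139805 + 22067) = √(3085605567/139805) = 3*√47931454032715/139805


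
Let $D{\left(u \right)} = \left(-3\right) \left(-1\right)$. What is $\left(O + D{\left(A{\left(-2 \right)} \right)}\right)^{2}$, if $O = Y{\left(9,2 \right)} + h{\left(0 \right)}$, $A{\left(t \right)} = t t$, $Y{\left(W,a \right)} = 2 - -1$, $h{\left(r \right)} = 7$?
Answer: $169$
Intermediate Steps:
$Y{\left(W,a \right)} = 3$ ($Y{\left(W,a \right)} = 2 + 1 = 3$)
$A{\left(t \right)} = t^{2}$
$D{\left(u \right)} = 3$
$O = 10$ ($O = 3 + 7 = 10$)
$\left(O + D{\left(A{\left(-2 \right)} \right)}\right)^{2} = \left(10 + 3\right)^{2} = 13^{2} = 169$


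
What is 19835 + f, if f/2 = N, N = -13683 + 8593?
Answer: 9655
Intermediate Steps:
N = -5090
f = -10180 (f = 2*(-5090) = -10180)
19835 + f = 19835 - 10180 = 9655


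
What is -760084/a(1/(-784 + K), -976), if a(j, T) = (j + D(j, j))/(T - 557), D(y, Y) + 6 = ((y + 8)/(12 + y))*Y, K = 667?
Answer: -47817546283143/246811 ≈ -1.9374e+8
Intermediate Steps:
D(y, Y) = -6 + Y*(8 + y)/(12 + y) (D(y, Y) = -6 + ((y + 8)/(12 + y))*Y = -6 + ((8 + y)/(12 + y))*Y = -6 + Y*(8 + y)/(12 + y))
a(j, T) = (j + (-72 + j**2 + 2*j)/(12 + j))/(-557 + T) (a(j, T) = (j + (-72 - 6*j + 8*j + j*j)/(12 + j))/(T - 557) = (j + (-72 - 6*j + 8*j + j**2)/(12 + j))/(-557 + T) = (j + (-72 + j**2 + 2*j)/(12 + j))/(-557 + T))
-760084/a(1/(-784 + K), -976) = -760084*(-557 - 976)*(12 + 1/(-784 + 667))/(-72 + (1/(-784 + 667))**2 + 2/(-784 + 667) + (12 + 1/(-784 + 667))/(-784 + 667)) = -760084*(-1533*(12 + 1/(-117))/(-72 + (1/(-117))**2 + 2/(-117) + (12 + 1/(-117))/(-117))) = -760084*(-1533*(12 - 1/117)/(-72 + (-1/117)**2 + 2*(-1/117) - (12 - 1/117)/117)) = -760084*(-716933/(39*(-72 + 1/13689 - 2/117 - 1/117*1403/117))) = -760084*(-716933/(39*(-72 + 1/13689 - 2/117 - 1403/13689))) = -760084/((-1/1533*117/1403*(-987244/13689))) = -760084/987244/251643483 = -760084*251643483/987244 = -47817546283143/246811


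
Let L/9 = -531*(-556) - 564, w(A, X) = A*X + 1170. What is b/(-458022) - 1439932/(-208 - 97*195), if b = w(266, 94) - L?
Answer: 27297504731/336875181 ≈ 81.031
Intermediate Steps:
w(A, X) = 1170 + A*X
L = 2652048 (L = 9*(-531*(-556) - 564) = 9*(295236 - 564) = 9*294672 = 2652048)
b = -2625874 (b = (1170 + 266*94) - 1*2652048 = (1170 + 25004) - 2652048 = 26174 - 2652048 = -2625874)
b/(-458022) - 1439932/(-208 - 97*195) = -2625874/(-458022) - 1439932/(-208 - 97*195) = -2625874*(-1/458022) - 1439932/(-208 - 18915) = 1312937/229011 - 1439932/(-19123) = 1312937/229011 - 1439932*(-1/19123) = 1312937/229011 + 110764/1471 = 27297504731/336875181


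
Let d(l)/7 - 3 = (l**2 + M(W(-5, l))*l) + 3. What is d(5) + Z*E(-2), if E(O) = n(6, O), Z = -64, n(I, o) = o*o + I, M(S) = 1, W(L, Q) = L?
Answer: -388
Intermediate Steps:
n(I, o) = I + o**2 (n(I, o) = o**2 + I = I + o**2)
E(O) = 6 + O**2
d(l) = 42 + 7*l + 7*l**2 (d(l) = 21 + 7*((l**2 + 1*l) + 3) = 21 + 7*((l**2 + l) + 3) = 21 + 7*((l + l**2) + 3) = 21 + 7*(3 + l + l**2) = 21 + (21 + 7*l + 7*l**2) = 42 + 7*l + 7*l**2)
d(5) + Z*E(-2) = (42 + 7*5 + 7*5**2) - 64*(6 + (-2)**2) = (42 + 35 + 7*25) - 64*(6 + 4) = (42 + 35 + 175) - 64*10 = 252 - 640 = -388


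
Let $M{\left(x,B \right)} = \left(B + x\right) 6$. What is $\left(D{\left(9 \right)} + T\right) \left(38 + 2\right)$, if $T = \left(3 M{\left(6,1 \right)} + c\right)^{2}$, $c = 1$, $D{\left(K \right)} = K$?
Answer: $645520$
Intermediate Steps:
$M{\left(x,B \right)} = 6 B + 6 x$
$T = 16129$ ($T = \left(3 \left(6 \cdot 1 + 6 \cdot 6\right) + 1\right)^{2} = \left(3 \left(6 + 36\right) + 1\right)^{2} = \left(3 \cdot 42 + 1\right)^{2} = \left(126 + 1\right)^{2} = 127^{2} = 16129$)
$\left(D{\left(9 \right)} + T\right) \left(38 + 2\right) = \left(9 + 16129\right) \left(38 + 2\right) = 16138 \cdot 40 = 645520$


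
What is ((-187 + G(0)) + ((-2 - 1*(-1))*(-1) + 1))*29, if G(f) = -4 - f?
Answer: -5481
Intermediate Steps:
((-187 + G(0)) + ((-2 - 1*(-1))*(-1) + 1))*29 = ((-187 + (-4 - 1*0)) + ((-2 - 1*(-1))*(-1) + 1))*29 = ((-187 + (-4 + 0)) + ((-2 + 1)*(-1) + 1))*29 = ((-187 - 4) + (-1*(-1) + 1))*29 = (-191 + (1 + 1))*29 = (-191 + 2)*29 = -189*29 = -5481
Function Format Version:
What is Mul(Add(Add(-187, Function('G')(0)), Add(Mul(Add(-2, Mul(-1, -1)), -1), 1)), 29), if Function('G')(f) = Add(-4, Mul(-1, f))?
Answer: -5481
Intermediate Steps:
Mul(Add(Add(-187, Function('G')(0)), Add(Mul(Add(-2, Mul(-1, -1)), -1), 1)), 29) = Mul(Add(Add(-187, Add(-4, Mul(-1, 0))), Add(Mul(Add(-2, Mul(-1, -1)), -1), 1)), 29) = Mul(Add(Add(-187, Add(-4, 0)), Add(Mul(Add(-2, 1), -1), 1)), 29) = Mul(Add(Add(-187, -4), Add(Mul(-1, -1), 1)), 29) = Mul(Add(-191, Add(1, 1)), 29) = Mul(Add(-191, 2), 29) = Mul(-189, 29) = -5481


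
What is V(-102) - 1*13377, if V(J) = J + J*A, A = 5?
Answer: -13989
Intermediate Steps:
V(J) = 6*J (V(J) = J + J*5 = J + 5*J = 6*J)
V(-102) - 1*13377 = 6*(-102) - 1*13377 = -612 - 13377 = -13989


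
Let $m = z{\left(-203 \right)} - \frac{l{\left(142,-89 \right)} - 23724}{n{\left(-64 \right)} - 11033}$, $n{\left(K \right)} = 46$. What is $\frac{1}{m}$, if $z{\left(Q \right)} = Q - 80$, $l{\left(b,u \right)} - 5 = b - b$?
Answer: $- \frac{10987}{3133040} \approx -0.0035068$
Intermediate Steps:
$l{\left(b,u \right)} = 5$ ($l{\left(b,u \right)} = 5 + \left(b - b\right) = 5 + 0 = 5$)
$z{\left(Q \right)} = -80 + Q$ ($z{\left(Q \right)} = Q - 80 = -80 + Q$)
$m = - \frac{3133040}{10987}$ ($m = \left(-80 - 203\right) - \frac{5 - 23724}{46 - 11033} = -283 - - \frac{23719}{-10987} = -283 - \left(-23719\right) \left(- \frac{1}{10987}\right) = -283 - \frac{23719}{10987} = - \frac{3133040}{10987} \approx -285.16$)
$\frac{1}{m} = \frac{1}{- \frac{3133040}{10987}} = - \frac{10987}{3133040}$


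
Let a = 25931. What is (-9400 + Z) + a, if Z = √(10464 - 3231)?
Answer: 16531 + √7233 ≈ 16616.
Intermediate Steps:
Z = √7233 ≈ 85.047
(-9400 + Z) + a = (-9400 + √7233) + 25931 = 16531 + √7233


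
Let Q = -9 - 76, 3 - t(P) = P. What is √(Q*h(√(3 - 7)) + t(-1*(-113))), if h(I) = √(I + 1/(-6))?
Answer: √(-3960 - 510*√6*√(-1 + 12*I))/6 ≈ 3.1229 - 14.188*I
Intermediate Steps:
t(P) = 3 - P
h(I) = √(-⅙ + I) (h(I) = √(I - ⅙) = √(-⅙ + I))
Q = -85
√(Q*h(√(3 - 7)) + t(-1*(-113))) = √(-85*√(-6 + 36*√(3 - 7))/6 + (3 - (-1)*(-113))) = √(-85*√(-6 + 36*√(-4))/6 + (3 - 1*113)) = √(-85*√(-6 + 36*(2*I))/6 + (3 - 113)) = √(-85*√(-6 + 72*I)/6 - 110) = √(-110 - 85*√(-6 + 72*I)/6)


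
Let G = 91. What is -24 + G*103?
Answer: 9349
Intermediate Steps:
-24 + G*103 = -24 + 91*103 = -24 + 9373 = 9349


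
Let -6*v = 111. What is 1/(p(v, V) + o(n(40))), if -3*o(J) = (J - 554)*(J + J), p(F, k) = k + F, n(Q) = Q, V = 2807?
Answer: 6/98971 ≈ 6.0624e-5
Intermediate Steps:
v = -37/2 (v = -1/6*111 = -37/2 ≈ -18.500)
p(F, k) = F + k
o(J) = -2*J*(-554 + J)/3 (o(J) = -(J - 554)*(J + J)/3 = -(-554 + J)*2*J/3 = -2*J*(-554 + J)/3)
1/(p(v, V) + o(n(40))) = 1/((-37/2 + 2807) + (2/3)*40*(554 - 1*40)) = 1/(5577/2 + (2/3)*40*(554 - 40)) = 1/(5577/2 + (2/3)*40*514) = 1/(5577/2 + 41120/3) = 1/(98971/6) = 6/98971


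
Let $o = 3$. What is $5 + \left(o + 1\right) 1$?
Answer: $9$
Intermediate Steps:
$5 + \left(o + 1\right) 1 = 5 + \left(3 + 1\right) 1 = 5 + 4 \cdot 1 = 5 + 4 = 9$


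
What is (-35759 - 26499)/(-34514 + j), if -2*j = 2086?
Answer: 62258/35557 ≈ 1.7509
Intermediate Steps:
j = -1043 (j = -½*2086 = -1043)
(-35759 - 26499)/(-34514 + j) = (-35759 - 26499)/(-34514 - 1043) = -62258/(-35557) = -62258*(-1/35557) = 62258/35557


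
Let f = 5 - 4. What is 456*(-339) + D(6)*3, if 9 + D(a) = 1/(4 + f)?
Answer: -773052/5 ≈ -1.5461e+5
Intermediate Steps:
f = 1
D(a) = -44/5 (D(a) = -9 + 1/(4 + 1) = -9 + 1/5 = -9 + ⅕ = -44/5)
456*(-339) + D(6)*3 = 456*(-339) - 44/5*3 = -154584 - 132/5 = -773052/5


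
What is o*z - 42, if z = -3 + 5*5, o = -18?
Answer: -438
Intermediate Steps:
z = 22 (z = -3 + 25 = 22)
o*z - 42 = -18*22 - 42 = -396 - 42 = -438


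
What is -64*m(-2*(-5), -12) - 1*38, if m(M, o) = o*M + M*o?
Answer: 15322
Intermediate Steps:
m(M, o) = 2*M*o (m(M, o) = M*o + M*o = 2*M*o)
-64*m(-2*(-5), -12) - 1*38 = -128*(-2*(-5))*(-12) - 1*38 = -128*10*(-12) - 38 = -64*(-240) - 38 = 15360 - 38 = 15322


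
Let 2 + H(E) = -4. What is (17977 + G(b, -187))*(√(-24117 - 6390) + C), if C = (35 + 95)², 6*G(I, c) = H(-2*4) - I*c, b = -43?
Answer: 843436750/3 + 99815*I*√30507/6 ≈ 2.8115e+8 + 2.9057e+6*I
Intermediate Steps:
H(E) = -6 (H(E) = -2 - 4 = -6)
G(I, c) = -1 - I*c/6 (G(I, c) = (-6 - I*c)/6 = -1 - I*c/6)
C = 16900 (C = 130² = 16900)
(17977 + G(b, -187))*(√(-24117 - 6390) + C) = (17977 + (-1 - ⅙*(-43)*(-187)))*(√(-24117 - 6390) + 16900) = (17977 + (-1 - 8041/6))*(√(-30507) + 16900) = (17977 - 8047/6)*(I*√30507 + 16900) = 99815*(16900 + I*√30507)/6 = 843436750/3 + 99815*I*√30507/6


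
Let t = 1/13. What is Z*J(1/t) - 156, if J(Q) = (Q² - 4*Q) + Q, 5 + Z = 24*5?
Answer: 14794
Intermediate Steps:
t = 1/13 ≈ 0.076923
Z = 115 (Z = -5 + 24*5 = -5 + 120 = 115)
J(Q) = Q² - 3*Q
Z*J(1/t) - 156 = 115*((-3 + 1/(1/13))/(1/13)) - 156 = 115*(13*(-3 + 13)) - 156 = 115*(13*10) - 156 = 115*130 - 156 = 14950 - 156 = 14794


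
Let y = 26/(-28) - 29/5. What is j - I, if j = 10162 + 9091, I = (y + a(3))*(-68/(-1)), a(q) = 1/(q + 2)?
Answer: 689393/35 ≈ 19697.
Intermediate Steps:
a(q) = 1/(2 + q)
y = -471/70 (y = 26*(-1/28) - 29*1/5 = -13/14 - 29/5 = -471/70 ≈ -6.7286)
I = -15538/35 (I = (-471/70 + 1/(2 + 3))*(-68/(-1)) = (-471/70 + 1/5)*(-68*(-1)) = (-471/70 + 1/5)*68 = -457/70*68 = -15538/35 ≈ -443.94)
j = 19253
j - I = 19253 - 1*(-15538/35) = 19253 + 15538/35 = 689393/35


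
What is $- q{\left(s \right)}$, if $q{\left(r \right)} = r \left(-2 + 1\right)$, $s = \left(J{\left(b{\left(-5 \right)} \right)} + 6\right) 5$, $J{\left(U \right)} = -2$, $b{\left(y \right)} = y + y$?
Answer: $20$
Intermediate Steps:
$b{\left(y \right)} = 2 y$
$s = 20$ ($s = \left(-2 + 6\right) 5 = 4 \cdot 5 = 20$)
$q{\left(r \right)} = - r$ ($q{\left(r \right)} = r \left(-1\right) = - r$)
$- q{\left(s \right)} = - \left(-1\right) 20 = \left(-1\right) \left(-20\right) = 20$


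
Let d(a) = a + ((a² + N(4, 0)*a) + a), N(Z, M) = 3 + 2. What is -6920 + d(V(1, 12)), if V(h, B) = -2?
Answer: -6930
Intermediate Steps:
N(Z, M) = 5
d(a) = a² + 7*a (d(a) = a + ((a² + 5*a) + a) = a + (a² + 6*a) = a² + 7*a)
-6920 + d(V(1, 12)) = -6920 - 2*(7 - 2) = -6920 - 2*5 = -6920 - 10 = -6930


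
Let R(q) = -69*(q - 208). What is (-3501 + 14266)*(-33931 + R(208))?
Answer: -365267215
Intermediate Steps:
R(q) = 14352 - 69*q (R(q) = -69*(-208 + q) = 14352 - 69*q)
(-3501 + 14266)*(-33931 + R(208)) = (-3501 + 14266)*(-33931 + (14352 - 69*208)) = 10765*(-33931 + (14352 - 14352)) = 10765*(-33931 + 0) = 10765*(-33931) = -365267215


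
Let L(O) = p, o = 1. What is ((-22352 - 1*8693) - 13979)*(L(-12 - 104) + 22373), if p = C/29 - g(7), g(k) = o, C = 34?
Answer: -29212561728/29 ≈ -1.0073e+9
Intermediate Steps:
g(k) = 1
p = 5/29 (p = 34/29 - 1*1 = 34*(1/29) - 1 = 34/29 - 1 = 5/29 ≈ 0.17241)
L(O) = 5/29
((-22352 - 1*8693) - 13979)*(L(-12 - 104) + 22373) = ((-22352 - 1*8693) - 13979)*(5/29 + 22373) = ((-22352 - 8693) - 13979)*(648822/29) = (-31045 - 13979)*(648822/29) = -45024*648822/29 = -29212561728/29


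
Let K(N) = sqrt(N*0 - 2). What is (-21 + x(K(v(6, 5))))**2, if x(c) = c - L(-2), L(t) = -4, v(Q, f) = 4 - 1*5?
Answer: (17 - I*sqrt(2))**2 ≈ 287.0 - 48.083*I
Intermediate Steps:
v(Q, f) = -1 (v(Q, f) = 4 - 5 = -1)
K(N) = I*sqrt(2) (K(N) = sqrt(0 - 2) = sqrt(-2) = I*sqrt(2))
x(c) = 4 + c (x(c) = c - 1*(-4) = c + 4 = 4 + c)
(-21 + x(K(v(6, 5))))**2 = (-21 + (4 + I*sqrt(2)))**2 = (-17 + I*sqrt(2))**2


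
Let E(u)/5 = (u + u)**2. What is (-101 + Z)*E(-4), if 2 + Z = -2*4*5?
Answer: -45760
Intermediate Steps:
E(u) = 20*u**2 (E(u) = 5*(u + u)**2 = 5*(2*u)**2 = 5*(4*u**2) = 20*u**2)
Z = -42 (Z = -2 - 2*4*5 = -2 - 8*5 = -2 - 40 = -42)
(-101 + Z)*E(-4) = (-101 - 42)*(20*(-4)**2) = -2860*16 = -143*320 = -45760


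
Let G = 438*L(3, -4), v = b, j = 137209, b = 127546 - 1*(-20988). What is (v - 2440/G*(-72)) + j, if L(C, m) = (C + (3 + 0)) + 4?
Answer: 20862167/73 ≈ 2.8578e+5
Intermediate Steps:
b = 148534 (b = 127546 + 20988 = 148534)
L(C, m) = 7 + C (L(C, m) = (C + 3) + 4 = (3 + C) + 4 = 7 + C)
v = 148534
G = 4380 (G = 438*(7 + 3) = 438*10 = 4380)
(v - 2440/G*(-72)) + j = (148534 - 2440/4380*(-72)) + 137209 = (148534 - 2440*1/4380*(-72)) + 137209 = (148534 - 122/219*(-72)) + 137209 = (148534 + 2928/73) + 137209 = 10845910/73 + 137209 = 20862167/73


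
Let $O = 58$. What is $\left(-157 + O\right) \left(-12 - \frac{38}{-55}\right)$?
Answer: $\frac{5598}{5} \approx 1119.6$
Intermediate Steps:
$\left(-157 + O\right) \left(-12 - \frac{38}{-55}\right) = \left(-157 + 58\right) \left(-12 - \frac{38}{-55}\right) = - 99 \left(-12 - 38 \left(- \frac{1}{55}\right)\right) = - 99 \left(-12 - - \frac{38}{55}\right) = - 99 \left(-12 + \frac{38}{55}\right) = \left(-99\right) \left(- \frac{622}{55}\right) = \frac{5598}{5}$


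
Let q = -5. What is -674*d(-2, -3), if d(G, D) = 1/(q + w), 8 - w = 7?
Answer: 337/2 ≈ 168.50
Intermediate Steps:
w = 1 (w = 8 - 1*7 = 8 - 7 = 1)
d(G, D) = -1/4 (d(G, D) = 1/(-5 + 1) = 1/(-4) = -1/4)
-674*d(-2, -3) = -674*(-1/4) = 337/2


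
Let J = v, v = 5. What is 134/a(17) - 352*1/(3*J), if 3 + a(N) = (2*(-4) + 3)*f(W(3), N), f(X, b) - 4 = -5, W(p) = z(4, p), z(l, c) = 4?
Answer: 653/15 ≈ 43.533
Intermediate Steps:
W(p) = 4
f(X, b) = -1 (f(X, b) = 4 - 5 = -1)
J = 5
a(N) = 2 (a(N) = -3 + (2*(-4) + 3)*(-1) = -3 + (-8 + 3)*(-1) = -3 - 5*(-1) = -3 + 5 = 2)
134/a(17) - 352*1/(3*J) = 134/2 - 352/((1*5)*3) = 134*(1/2) - 352/(5*3) = 67 - 352/15 = 653/15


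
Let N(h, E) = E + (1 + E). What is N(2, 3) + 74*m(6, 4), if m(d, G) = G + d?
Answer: 747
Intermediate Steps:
N(h, E) = 1 + 2*E
N(2, 3) + 74*m(6, 4) = (1 + 2*3) + 74*(4 + 6) = (1 + 6) + 74*10 = 7 + 740 = 747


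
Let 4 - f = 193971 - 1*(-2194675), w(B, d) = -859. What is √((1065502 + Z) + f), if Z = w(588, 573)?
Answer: 3*I*√147111 ≈ 1150.7*I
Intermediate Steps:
Z = -859
f = -2388642 (f = 4 - (193971 - 1*(-2194675)) = 4 - (193971 + 2194675) = 4 - 1*2388646 = 4 - 2388646 = -2388642)
√((1065502 + Z) + f) = √((1065502 - 859) - 2388642) = √(1064643 - 2388642) = √(-1323999) = 3*I*√147111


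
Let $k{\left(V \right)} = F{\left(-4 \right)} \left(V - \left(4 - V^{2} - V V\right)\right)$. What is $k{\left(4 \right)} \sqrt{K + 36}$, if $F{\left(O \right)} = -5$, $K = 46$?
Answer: $- 160 \sqrt{82} \approx -1448.9$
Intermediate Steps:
$k{\left(V \right)} = 20 - 10 V^{2} - 5 V$ ($k{\left(V \right)} = - 5 \left(V - \left(4 - V^{2} - V V\right)\right) = - 5 \left(V + \left(\left(V^{2} + V^{2}\right) - 4\right)\right) = - 5 \left(V + \left(2 V^{2} - 4\right)\right) = - 5 \left(V + \left(-4 + 2 V^{2}\right)\right) = - 5 \left(-4 + V + 2 V^{2}\right) = 20 - 10 V^{2} - 5 V$)
$k{\left(4 \right)} \sqrt{K + 36} = \left(20 - 10 \cdot 4^{2} - 20\right) \sqrt{46 + 36} = \left(20 - 160 - 20\right) \sqrt{82} = - 160 \sqrt{82}$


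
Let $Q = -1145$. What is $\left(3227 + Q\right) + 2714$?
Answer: $4796$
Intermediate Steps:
$\left(3227 + Q\right) + 2714 = \left(3227 - 1145\right) + 2714 = 2082 + 2714 = 4796$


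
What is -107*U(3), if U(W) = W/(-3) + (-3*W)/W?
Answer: 428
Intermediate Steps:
U(W) = -3 - W/3 (U(W) = W*(-⅓) - 3 = -W/3 - 3 = -3 - W/3)
-107*U(3) = -107*(-3 - ⅓*3) = -107*(-3 - 1) = -107*(-4) = 428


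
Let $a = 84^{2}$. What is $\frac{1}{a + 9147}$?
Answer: $\frac{1}{16203} \approx 6.1717 \cdot 10^{-5}$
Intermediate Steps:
$a = 7056$
$\frac{1}{a + 9147} = \frac{1}{7056 + 9147} = \frac{1}{16203}$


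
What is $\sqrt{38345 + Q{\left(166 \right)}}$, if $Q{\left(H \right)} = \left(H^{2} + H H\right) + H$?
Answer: $\sqrt{93623} \approx 305.98$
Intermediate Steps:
$Q{\left(H \right)} = H + 2 H^{2}$ ($Q{\left(H \right)} = \left(H^{2} + H^{2}\right) + H = 2 H^{2} + H = H + 2 H^{2}$)
$\sqrt{38345 + Q{\left(166 \right)}} = \sqrt{38345 + 166 \left(1 + 2 \cdot 166\right)} = \sqrt{38345 + 166 \left(1 + 332\right)} = \sqrt{38345 + 166 \cdot 333} = \sqrt{38345 + 55278} = \sqrt{93623}$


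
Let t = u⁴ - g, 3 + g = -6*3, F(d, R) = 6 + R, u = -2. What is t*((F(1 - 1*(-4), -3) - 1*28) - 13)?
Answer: -1406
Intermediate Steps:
g = -21 (g = -3 - 6*3 = -3 - 18 = -21)
t = 37 (t = (-2)⁴ - 1*(-21) = 16 + 21 = 37)
t*((F(1 - 1*(-4), -3) - 1*28) - 13) = 37*(((6 - 3) - 1*28) - 13) = 37*((3 - 28) - 13) = 37*(-25 - 13) = 37*(-38) = -1406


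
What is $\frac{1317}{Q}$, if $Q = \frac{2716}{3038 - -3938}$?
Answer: $\frac{2296848}{679} \approx 3382.7$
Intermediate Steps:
$Q = \frac{679}{1744}$ ($Q = \frac{2716}{3038 + 3938} = \frac{2716}{6976} = 2716 \cdot \frac{1}{6976} = \frac{679}{1744} \approx 0.38933$)
$\frac{1317}{Q} = \frac{1317}{\frac{679}{1744}} = 1317 \cdot \frac{1744}{679} = \frac{2296848}{679}$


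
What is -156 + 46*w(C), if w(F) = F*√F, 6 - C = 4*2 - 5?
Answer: -156 + 138*√3 ≈ 83.023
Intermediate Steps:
C = 3 (C = 6 - (4*2 - 5) = 6 - (8 - 5) = 6 - 1*3 = 6 - 3 = 3)
w(F) = F^(3/2)
-156 + 46*w(C) = -156 + 46*3^(3/2) = -156 + 46*(3*√3) = -156 + 138*√3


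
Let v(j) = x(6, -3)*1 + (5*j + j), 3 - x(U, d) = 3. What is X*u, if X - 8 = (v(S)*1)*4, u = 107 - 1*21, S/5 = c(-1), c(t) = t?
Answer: -9632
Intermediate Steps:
x(U, d) = 0 (x(U, d) = 3 - 1*3 = 3 - 3 = 0)
S = -5 (S = 5*(-1) = -5)
u = 86 (u = 107 - 21 = 86)
v(j) = 6*j (v(j) = 0*1 + (5*j + j) = 0 + 6*j = 6*j)
X = -112 (X = 8 + ((6*(-5))*1)*4 = 8 - 30*1*4 = 8 - 30*4 = 8 - 120 = -112)
X*u = -112*86 = -9632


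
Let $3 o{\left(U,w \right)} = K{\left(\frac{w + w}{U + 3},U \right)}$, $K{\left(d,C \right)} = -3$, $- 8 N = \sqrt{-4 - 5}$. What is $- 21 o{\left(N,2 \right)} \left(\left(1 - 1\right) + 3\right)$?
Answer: $63$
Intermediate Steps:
$N = - \frac{3 i}{8}$ ($N = - \frac{\sqrt{-4 - 5}}{8} = - \frac{\sqrt{-9}}{8} = - \frac{3 i}{8} \approx - 0.375 i$)
$o{\left(U,w \right)} = -1$ ($o{\left(U,w \right)} = \frac{1}{3} \left(-3\right) = -1$)
$- 21 o{\left(N,2 \right)} \left(\left(1 - 1\right) + 3\right) = \left(-21\right) \left(-1\right) \left(\left(1 - 1\right) + 3\right) = 21 \left(0 + 3\right) = 21 \cdot 3 = 63$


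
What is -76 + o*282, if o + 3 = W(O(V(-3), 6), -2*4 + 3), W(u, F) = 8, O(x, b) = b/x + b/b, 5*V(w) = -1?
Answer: 1334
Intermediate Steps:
V(w) = -⅕ (V(w) = (⅕)*(-1) = -⅕)
O(x, b) = 1 + b/x (O(x, b) = b/x + 1 = 1 + b/x)
o = 5 (o = -3 + 8 = 5)
-76 + o*282 = -76 + 5*282 = -76 + 1410 = 1334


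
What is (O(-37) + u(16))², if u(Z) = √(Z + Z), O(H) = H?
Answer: 1401 - 296*√2 ≈ 982.39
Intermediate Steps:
u(Z) = √2*√Z (u(Z) = √(2*Z) = √2*√Z)
(O(-37) + u(16))² = (-37 + √2*√16)² = (-37 + √2*4)² = (-37 + 4*√2)²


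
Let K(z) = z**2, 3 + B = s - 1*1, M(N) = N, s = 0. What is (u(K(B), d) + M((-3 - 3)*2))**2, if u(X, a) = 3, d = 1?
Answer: 81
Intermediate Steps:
B = -4 (B = -3 + (0 - 1*1) = -3 + (0 - 1) = -3 - 1 = -4)
(u(K(B), d) + M((-3 - 3)*2))**2 = (3 + (-3 - 3)*2)**2 = (3 - 6*2)**2 = (3 - 12)**2 = (-9)**2 = 81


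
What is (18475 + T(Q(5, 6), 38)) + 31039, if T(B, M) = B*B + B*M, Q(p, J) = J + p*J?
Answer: 52178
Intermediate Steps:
Q(p, J) = J + J*p
T(B, M) = B² + B*M
(18475 + T(Q(5, 6), 38)) + 31039 = (18475 + (6*(1 + 5))*(6*(1 + 5) + 38)) + 31039 = (18475 + (6*6)*(6*6 + 38)) + 31039 = (18475 + 36*(36 + 38)) + 31039 = (18475 + 36*74) + 31039 = (18475 + 2664) + 31039 = 21139 + 31039 = 52178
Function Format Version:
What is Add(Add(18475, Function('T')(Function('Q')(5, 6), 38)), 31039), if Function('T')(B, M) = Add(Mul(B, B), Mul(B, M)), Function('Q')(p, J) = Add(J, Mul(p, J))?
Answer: 52178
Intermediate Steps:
Function('Q')(p, J) = Add(J, Mul(J, p))
Function('T')(B, M) = Add(Pow(B, 2), Mul(B, M))
Add(Add(18475, Function('T')(Function('Q')(5, 6), 38)), 31039) = Add(Add(18475, Mul(Mul(6, Add(1, 5)), Add(Mul(6, Add(1, 5)), 38))), 31039) = Add(Add(18475, Mul(Mul(6, 6), Add(Mul(6, 6), 38))), 31039) = Add(Add(18475, Mul(36, Add(36, 38))), 31039) = Add(Add(18475, Mul(36, 74)), 31039) = Add(Add(18475, 2664), 31039) = Add(21139, 31039) = 52178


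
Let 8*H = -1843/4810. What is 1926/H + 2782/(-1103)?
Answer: -81751192666/2032829 ≈ -40216.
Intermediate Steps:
H = -1843/38480 (H = (-1843/4810)/8 = (-1843*1/4810)/8 = (⅛)*(-1843/4810) = -1843/38480 ≈ -0.047895)
1926/H + 2782/(-1103) = 1926/(-1843/38480) + 2782/(-1103) = 1926*(-38480/1843) + 2782*(-1/1103) = -74112480/1843 - 2782/1103 = -81751192666/2032829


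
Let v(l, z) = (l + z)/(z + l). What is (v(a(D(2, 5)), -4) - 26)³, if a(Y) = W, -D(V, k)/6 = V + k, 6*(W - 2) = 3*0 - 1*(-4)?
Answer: -15625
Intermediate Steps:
W = 8/3 (W = 2 + (3*0 - 1*(-4))/6 = 2 + (0 + 4)/6 = 2 + (⅙)*4 = 2 + ⅔ = 8/3 ≈ 2.6667)
D(V, k) = -6*V - 6*k (D(V, k) = -6*(V + k) = -6*V - 6*k)
a(Y) = 8/3
v(l, z) = 1 (v(l, z) = (l + z)/(l + z) = 1)
(v(a(D(2, 5)), -4) - 26)³ = (1 - 26)³ = (-25)³ = -15625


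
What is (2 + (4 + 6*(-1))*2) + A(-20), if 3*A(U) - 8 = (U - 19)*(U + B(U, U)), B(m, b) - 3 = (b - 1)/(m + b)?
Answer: 25781/120 ≈ 214.84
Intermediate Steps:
B(m, b) = 3 + (-1 + b)/(b + m) (B(m, b) = 3 + (b - 1)/(m + b) = 3 + (-1 + b)/(b + m))
A(U) = 8/3 + (-19 + U)*(U + (-1 + 7*U)/(2*U))/3 (A(U) = 8/3 + ((U - 19)*(U + (-1 + 3*U + 4*U)/(U + U)))/3 = 8/3 + ((-19 + U)*(U + (-1 + 7*U)/((2*U))))/3 = 8/3 + ((-19 + U)*(U + (1/(2*U))*(-1 + 7*U)))/3 = 8/3 + ((-19 + U)*(U + (-1 + 7*U)/(2*U)))/3 = 8/3 + (-19 + U)*(U + (-1 + 7*U)/(2*U))/3)
(2 + (4 + 6*(-1))*2) + A(-20) = (2 + (4 + 6*(-1))*2) + (⅙)*(19 - 118*(-20) - 31*(-20)² + 2*(-20)³)/(-20) = (2 + (4 - 6)*2) + (⅙)*(-1/20)*(19 + 2360 - 31*400 + 2*(-8000)) = (2 - 2*2) + (⅙)*(-1/20)*(19 + 2360 - 12400 - 16000) = (2 - 4) + (⅙)*(-1/20)*(-26021) = -2 + 26021/120 = 25781/120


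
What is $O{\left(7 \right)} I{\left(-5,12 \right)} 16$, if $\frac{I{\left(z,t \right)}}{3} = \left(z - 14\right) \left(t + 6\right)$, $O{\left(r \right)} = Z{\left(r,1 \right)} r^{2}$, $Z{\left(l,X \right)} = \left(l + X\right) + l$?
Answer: $-12065760$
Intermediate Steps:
$Z{\left(l,X \right)} = X + 2 l$ ($Z{\left(l,X \right)} = \left(X + l\right) + l = X + 2 l$)
$O{\left(r \right)} = r^{2} \left(1 + 2 r\right)$ ($O{\left(r \right)} = \left(1 + 2 r\right) r^{2} = r^{2} \left(1 + 2 r\right)$)
$I{\left(z,t \right)} = 3 \left(-14 + z\right) \left(6 + t\right)$ ($I{\left(z,t \right)} = 3 \left(z - 14\right) \left(t + 6\right) = 3 \left(-14 + z\right) \left(6 + t\right)$)
$O{\left(7 \right)} I{\left(-5,12 \right)} 16 = 7^{2} \left(1 + 2 \cdot 7\right) \left(-252 - 504 + 18 \left(-5\right) + 3 \cdot 12 \left(-5\right)\right) 16 = 49 \left(1 + 14\right) \left(-252 - 504 - 90 - 180\right) 16 = 49 \cdot 15 \left(-1026\right) 16 = 735 \left(-1026\right) 16 = \left(-754110\right) 16 = -12065760$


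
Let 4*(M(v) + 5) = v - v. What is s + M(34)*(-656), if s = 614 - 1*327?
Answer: 3567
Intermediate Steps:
s = 287 (s = 614 - 327 = 287)
M(v) = -5 (M(v) = -5 + (v - v)/4 = -5 + (1/4)*0 = -5 + 0 = -5)
s + M(34)*(-656) = 287 - 5*(-656) = 287 + 3280 = 3567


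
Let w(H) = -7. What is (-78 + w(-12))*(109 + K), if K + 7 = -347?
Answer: 20825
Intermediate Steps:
K = -354 (K = -7 - 347 = -354)
(-78 + w(-12))*(109 + K) = (-78 - 7)*(109 - 354) = -85*(-245) = 20825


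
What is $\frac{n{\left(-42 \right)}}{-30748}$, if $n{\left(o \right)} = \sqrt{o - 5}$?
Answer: $- \frac{i \sqrt{47}}{30748} \approx - 0.00022296 i$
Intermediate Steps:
$n{\left(o \right)} = \sqrt{-5 + o}$
$\frac{n{\left(-42 \right)}}{-30748} = \frac{\sqrt{-5 - 42}}{-30748} = \sqrt{-47} \left(- \frac{1}{30748}\right) = i \sqrt{47} \left(- \frac{1}{30748}\right) = - \frac{i \sqrt{47}}{30748}$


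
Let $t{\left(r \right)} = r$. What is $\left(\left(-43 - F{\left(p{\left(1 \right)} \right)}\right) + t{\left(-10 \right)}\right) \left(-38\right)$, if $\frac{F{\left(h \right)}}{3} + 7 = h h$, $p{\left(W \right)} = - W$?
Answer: $1330$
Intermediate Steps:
$F{\left(h \right)} = -21 + 3 h^{2}$ ($F{\left(h \right)} = -21 + 3 h h = -21 + 3 h^{2}$)
$\left(\left(-43 - F{\left(p{\left(1 \right)} \right)}\right) + t{\left(-10 \right)}\right) \left(-38\right) = \left(\left(-43 - \left(-21 + 3 \left(\left(-1\right) 1\right)^{2}\right)\right) - 10\right) \left(-38\right) = \left(\left(-43 - \left(-21 + 3 \left(-1\right)^{2}\right)\right) - 10\right) \left(-38\right) = \left(\left(-43 - \left(-21 + 3 \cdot 1\right)\right) - 10\right) \left(-38\right) = \left(\left(-43 - \left(-21 + 3\right)\right) - 10\right) \left(-38\right) = \left(\left(-43 - -18\right) - 10\right) \left(-38\right) = \left(\left(-43 + 18\right) - 10\right) \left(-38\right) = \left(-25 - 10\right) \left(-38\right) = \left(-35\right) \left(-38\right) = 1330$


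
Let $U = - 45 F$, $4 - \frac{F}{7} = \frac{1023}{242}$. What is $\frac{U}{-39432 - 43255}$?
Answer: $- \frac{1575}{1819114} \approx -0.00086581$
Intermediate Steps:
$F = - \frac{35}{22}$ ($F = 28 - 7 \cdot \frac{1023}{242} = 28 - 7 \cdot 1023 \cdot \frac{1}{242} = 28 - \frac{651}{22} = - \frac{35}{22} \approx -1.5909$)
$U = \frac{1575}{22}$ ($U = \left(-45\right) \left(- \frac{35}{22}\right) = \frac{1575}{22} \approx 71.591$)
$\frac{U}{-39432 - 43255} = \frac{1575}{22 \left(-39432 - 43255\right)} = \frac{1575}{22 \left(-82687\right)} = \frac{1575}{22} \left(- \frac{1}{82687}\right) = - \frac{1575}{1819114}$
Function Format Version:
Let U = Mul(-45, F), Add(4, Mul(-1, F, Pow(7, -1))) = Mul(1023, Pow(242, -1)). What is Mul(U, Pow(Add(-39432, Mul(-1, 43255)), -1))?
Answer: Rational(-1575, 1819114) ≈ -0.00086581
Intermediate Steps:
F = Rational(-35, 22) (F = Add(28, Mul(-7, Mul(1023, Pow(242, -1)))) = Add(28, Mul(-7, Mul(1023, Rational(1, 242)))) = Add(28, Mul(-7, Rational(93, 22))) = Add(28, Rational(-651, 22)) = Rational(-35, 22) ≈ -1.5909)
U = Rational(1575, 22) (U = Mul(-45, Rational(-35, 22)) = Rational(1575, 22) ≈ 71.591)
Mul(U, Pow(Add(-39432, Mul(-1, 43255)), -1)) = Mul(Rational(1575, 22), Pow(Add(-39432, Mul(-1, 43255)), -1)) = Mul(Rational(1575, 22), Pow(Add(-39432, -43255), -1)) = Mul(Rational(1575, 22), Pow(-82687, -1)) = Mul(Rational(1575, 22), Rational(-1, 82687)) = Rational(-1575, 1819114)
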